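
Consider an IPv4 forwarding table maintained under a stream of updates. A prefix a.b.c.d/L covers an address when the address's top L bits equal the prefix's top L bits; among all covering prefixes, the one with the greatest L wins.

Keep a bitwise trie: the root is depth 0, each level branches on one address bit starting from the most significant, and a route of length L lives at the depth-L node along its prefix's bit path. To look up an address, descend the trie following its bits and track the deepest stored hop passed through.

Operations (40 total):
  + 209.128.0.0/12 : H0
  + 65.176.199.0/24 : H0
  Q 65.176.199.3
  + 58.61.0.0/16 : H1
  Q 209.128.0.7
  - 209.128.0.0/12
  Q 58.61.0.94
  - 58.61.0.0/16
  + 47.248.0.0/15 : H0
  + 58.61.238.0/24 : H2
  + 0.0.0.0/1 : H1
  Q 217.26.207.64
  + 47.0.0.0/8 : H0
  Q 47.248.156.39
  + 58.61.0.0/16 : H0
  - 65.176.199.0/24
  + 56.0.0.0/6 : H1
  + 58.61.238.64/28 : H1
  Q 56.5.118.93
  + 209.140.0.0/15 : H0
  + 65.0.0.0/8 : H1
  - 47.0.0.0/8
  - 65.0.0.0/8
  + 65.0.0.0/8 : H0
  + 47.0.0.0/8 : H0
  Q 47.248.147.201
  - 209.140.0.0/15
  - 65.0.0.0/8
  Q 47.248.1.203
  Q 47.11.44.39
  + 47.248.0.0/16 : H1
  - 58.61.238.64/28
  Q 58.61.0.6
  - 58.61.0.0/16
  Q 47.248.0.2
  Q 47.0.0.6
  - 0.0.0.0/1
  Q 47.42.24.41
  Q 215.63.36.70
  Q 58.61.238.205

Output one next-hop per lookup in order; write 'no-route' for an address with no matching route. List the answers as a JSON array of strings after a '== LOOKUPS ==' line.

Process each operation:
  + 209.128.0.0/12 (H0) depth=12
  + 65.176.199.0/24 (H0) depth=24
  lookup 65.176.199.3: bits 010000011011000011000111 walk d0:-→d1:-→d2:-→d3:-→d4:-→d5:-→d6:-→d7:-→d8:-→d9:-→d10:-→d11:-→d12:-→d13:-→d14:-→d15:-→d16:-→d17:-→d18:-→d19:-→d20:-→d21:-→d22:-→d23:-→d24:H0 -> H0
  + 58.61.0.0/16 (H1) depth=16
  lookup 209.128.0.7: bits 110100011000 walk d0:-→d1:-→d2:-→d3:-→d4:-→d5:-→d6:-→d7:-→d8:-→d9:-→d10:-→d11:-→d12:H0 -> H0
  - 209.128.0.0/12 clear@12
  lookup 58.61.0.94: bits 0011101000111101 walk d0:-→d1:-→d2:-→d3:-→d4:-→d5:-→d6:-→d7:-→d8:-→d9:-→d10:-→d11:-→d12:-→d13:-→d14:-→d15:-→d16:H1 -> H1
  - 58.61.0.0/16 clear@16
  + 47.248.0.0/15 (H0) depth=15
  + 58.61.238.0/24 (H2) depth=24
  + 0.0.0.0/1 (H1) depth=1
  lookup 217.26.207.64: bits 1101 walk d0:-→d1:-→d2:-→d3:-→d4:- -> no-route
  + 47.0.0.0/8 (H0) depth=8
  lookup 47.248.156.39: bits 001011111111100 walk d0:-→d1:H1→d2:-→d3:-→d4:-→d5:-→d6:-→d7:-→d8:H0→d9:-→d10:-→d11:-→d12:-→d13:-→d14:-→d15:H0 -> H0
  + 58.61.0.0/16 (H0) depth=16
  - 65.176.199.0/24 clear@24
  + 56.0.0.0/6 (H1) depth=6
  + 58.61.238.64/28 (H1) depth=28
  lookup 56.5.118.93: bits 001110 walk d0:-→d1:H1→d2:-→d3:-→d4:-→d5:-→d6:H1 -> H1
  + 209.140.0.0/15 (H0) depth=15
  + 65.0.0.0/8 (H1) depth=8
  - 47.0.0.0/8 clear@8
  - 65.0.0.0/8 clear@8
  + 65.0.0.0/8 (H0) depth=8
  + 47.0.0.0/8 (H0) depth=8
  lookup 47.248.147.201: bits 001011111111100 walk d0:-→d1:H1→d2:-→d3:-→d4:-→d5:-→d6:-→d7:-→d8:H0→d9:-→d10:-→d11:-→d12:-→d13:-→d14:-→d15:H0 -> H0
  - 209.140.0.0/15 clear@15
  - 65.0.0.0/8 clear@8
  lookup 47.248.1.203: bits 001011111111100 walk d0:-→d1:H1→d2:-→d3:-→d4:-→d5:-→d6:-→d7:-→d8:H0→d9:-→d10:-→d11:-→d12:-→d13:-→d14:-→d15:H0 -> H0
  lookup 47.11.44.39: bits 00101111 walk d0:-→d1:H1→d2:-→d3:-→d4:-→d5:-→d6:-→d7:-→d8:H0 -> H0
  + 47.248.0.0/16 (H1) depth=16
  - 58.61.238.64/28 clear@28
  lookup 58.61.0.6: bits 0011101000111101 walk d0:-→d1:H1→d2:-→d3:-→d4:-→d5:-→d6:H1→d7:-→d8:-→d9:-→d10:-→d11:-→d12:-→d13:-→d14:-→d15:-→d16:H0 -> H0
  - 58.61.0.0/16 clear@16
  lookup 47.248.0.2: bits 0010111111111000 walk d0:-→d1:H1→d2:-→d3:-→d4:-→d5:-→d6:-→d7:-→d8:H0→d9:-→d10:-→d11:-→d12:-→d13:-→d14:-→d15:H0→d16:H1 -> H1
  lookup 47.0.0.6: bits 00101111 walk d0:-→d1:H1→d2:-→d3:-→d4:-→d5:-→d6:-→d7:-→d8:H0 -> H0
  - 0.0.0.0/1 clear@1
  lookup 47.42.24.41: bits 00101111 walk d0:-→d1:-→d2:-→d3:-→d4:-→d5:-→d6:-→d7:-→d8:H0 -> H0
  lookup 215.63.36.70: bits 11010 walk d0:-→d1:-→d2:-→d3:-→d4:-→d5:- -> no-route
  lookup 58.61.238.205: bits 001110100011110111101110 walk d0:-→d1:-→d2:-→d3:-→d4:-→d5:-→d6:H1→d7:-→d8:-→d9:-→d10:-→d11:-→d12:-→d13:-→d14:-→d15:-→d16:-→d17:-→d18:-→d19:-→d20:-→d21:-→d22:-→d23:-→d24:H2 -> H2

== LOOKUPS ==
["H0","H0","H1","no-route","H0","H1","H0","H0","H0","H0","H1","H0","H0","no-route","H2"]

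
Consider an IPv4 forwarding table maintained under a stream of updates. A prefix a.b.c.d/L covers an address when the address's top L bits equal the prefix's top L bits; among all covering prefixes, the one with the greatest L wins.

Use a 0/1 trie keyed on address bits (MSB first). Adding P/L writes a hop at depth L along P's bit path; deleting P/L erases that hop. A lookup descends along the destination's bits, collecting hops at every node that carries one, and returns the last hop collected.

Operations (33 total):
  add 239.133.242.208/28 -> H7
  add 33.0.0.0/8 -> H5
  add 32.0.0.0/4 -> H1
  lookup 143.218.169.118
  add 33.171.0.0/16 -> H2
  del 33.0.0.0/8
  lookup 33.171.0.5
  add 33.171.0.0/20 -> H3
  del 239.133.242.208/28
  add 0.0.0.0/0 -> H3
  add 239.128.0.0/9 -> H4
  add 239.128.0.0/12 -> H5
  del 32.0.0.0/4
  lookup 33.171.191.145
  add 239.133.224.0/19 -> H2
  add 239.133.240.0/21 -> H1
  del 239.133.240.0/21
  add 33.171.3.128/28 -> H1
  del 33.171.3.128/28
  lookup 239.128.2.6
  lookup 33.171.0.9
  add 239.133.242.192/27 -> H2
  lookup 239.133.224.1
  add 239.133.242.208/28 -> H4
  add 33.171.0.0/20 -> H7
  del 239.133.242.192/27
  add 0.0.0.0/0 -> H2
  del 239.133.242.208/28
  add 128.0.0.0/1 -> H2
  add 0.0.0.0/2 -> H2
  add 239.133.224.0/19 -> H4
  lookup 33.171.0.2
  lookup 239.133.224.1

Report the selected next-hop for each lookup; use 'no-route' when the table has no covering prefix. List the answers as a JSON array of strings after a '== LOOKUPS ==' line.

Apply in order:
  + 239.133.242.208/28 (H7) depth=28
  + 33.0.0.0/8 (H5) depth=8
  + 32.0.0.0/4 (H1) depth=4
  lookup 143.218.169.118: bits 1 walk d0:-→d1:- -> no-route
  + 33.171.0.0/16 (H2) depth=16
  del 33.0.0.0/8 (clear depth 8)
  lookup 33.171.0.5: bits 0010000110101011 walk d0:-→d1:-→d2:-→d3:-→d4:H1→d5:-→d6:-→d7:-→d8:-→d9:-→d10:-→d11:-→d12:-→d13:-→d14:-→d15:-→d16:H2 -> H2
  + 33.171.0.0/20 (H3) depth=20
  del 239.133.242.208/28 (clear depth 28)
  + 0.0.0.0/0 (H3) depth=0
  + 239.128.0.0/9 (H4) depth=9
  + 239.128.0.0/12 (H5) depth=12
  del 32.0.0.0/4 (clear depth 4)
  lookup 33.171.191.145: bits 0010000110101011 walk d0:H3→d1:-→d2:-→d3:-→d4:-→d5:-→d6:-→d7:-→d8:-→d9:-→d10:-→d11:-→d12:-→d13:-→d14:-→d15:-→d16:H2 -> H2
  + 239.133.224.0/19 (H2) depth=19
  + 239.133.240.0/21 (H1) depth=21
  del 239.133.240.0/21 (clear depth 21)
  + 33.171.3.128/28 (H1) depth=28
  del 33.171.3.128/28 (clear depth 28)
  lookup 239.128.2.6: bits 1110111110000 walk d0:H3→d1:-→d2:-→d3:-→d4:-→d5:-→d6:-→d7:-→d8:-→d9:H4→d10:-→d11:-→d12:H5→d13:- -> H5
  lookup 33.171.0.9: bits 0010000110101011000000 walk d0:H3→d1:-→d2:-→d3:-→d4:-→d5:-→d6:-→d7:-→d8:-→d9:-→d10:-→d11:-→d12:-→d13:-→d14:-→d15:-→d16:H2→d17:-→d18:-→d19:-→d20:H3→d21:-→d22:- -> H3
  + 239.133.242.192/27 (H2) depth=27
  lookup 239.133.224.1: bits 1110111110000101111 walk d0:H3→d1:-→d2:-→d3:-→d4:-→d5:-→d6:-→d7:-→d8:-→d9:H4→d10:-→d11:-→d12:H5→d13:-→d14:-→d15:-→d16:-→d17:-→d18:-→d19:H2 -> H2
  + 239.133.242.208/28 (H4) depth=28
  + 33.171.0.0/20 (H7) depth=20
  del 239.133.242.192/27 (clear depth 27)
  + 0.0.0.0/0 (H2) depth=0
  del 239.133.242.208/28 (clear depth 28)
  + 128.0.0.0/1 (H2) depth=1
  + 0.0.0.0/2 (H2) depth=2
  + 239.133.224.0/19 (H4) depth=19
  lookup 33.171.0.2: bits 0010000110101011000000 walk d0:H2→d1:-→d2:H2→d3:-→d4:-→d5:-→d6:-→d7:-→d8:-→d9:-→d10:-→d11:-→d12:-→d13:-→d14:-→d15:-→d16:H2→d17:-→d18:-→d19:-→d20:H7→d21:-→d22:- -> H7
  lookup 239.133.224.1: bits 1110111110000101111 walk d0:H2→d1:H2→d2:-→d3:-→d4:-→d5:-→d6:-→d7:-→d8:-→d9:H4→d10:-→d11:-→d12:H5→d13:-→d14:-→d15:-→d16:-→d17:-→d18:-→d19:H4 -> H4

== LOOKUPS ==
["no-route","H2","H2","H5","H3","H2","H7","H4"]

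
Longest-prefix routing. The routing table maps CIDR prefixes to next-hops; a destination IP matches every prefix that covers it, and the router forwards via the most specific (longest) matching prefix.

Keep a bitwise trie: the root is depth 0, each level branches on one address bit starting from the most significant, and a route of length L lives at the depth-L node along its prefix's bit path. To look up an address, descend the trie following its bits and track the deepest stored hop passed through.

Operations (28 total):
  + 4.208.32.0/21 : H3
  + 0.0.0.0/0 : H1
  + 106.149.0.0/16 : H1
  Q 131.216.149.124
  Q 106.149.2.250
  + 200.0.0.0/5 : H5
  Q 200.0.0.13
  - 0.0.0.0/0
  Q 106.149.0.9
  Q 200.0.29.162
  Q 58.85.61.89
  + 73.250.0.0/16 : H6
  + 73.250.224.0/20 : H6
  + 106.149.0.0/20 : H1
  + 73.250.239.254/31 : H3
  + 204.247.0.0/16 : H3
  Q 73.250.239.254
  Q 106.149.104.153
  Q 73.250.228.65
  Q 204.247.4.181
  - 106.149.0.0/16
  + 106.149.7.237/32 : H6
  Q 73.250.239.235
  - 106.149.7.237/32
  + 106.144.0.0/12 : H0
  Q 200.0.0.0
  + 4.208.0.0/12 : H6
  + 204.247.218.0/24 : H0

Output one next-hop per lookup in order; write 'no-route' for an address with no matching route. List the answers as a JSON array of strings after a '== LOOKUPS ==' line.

Trace:
  + 4.208.32.0/21 (H3) depth=21
  + 0.0.0.0/0 (H1) depth=0
  + 106.149.0.0/16 (H1) depth=16
  lookup 131.216.149.124: bits ε walk d0:H1 -> H1
  lookup 106.149.2.250: bits 0110101010010101 walk d0:H1→d1:-→d2:-→d3:-→d4:-→d5:-→d6:-→d7:-→d8:-→d9:-→d10:-→d11:-→d12:-→d13:-→d14:-→d15:-→d16:H1 -> H1
  + 200.0.0.0/5 (H5) depth=5
  lookup 200.0.0.13: bits 11001 walk d0:H1→d1:-→d2:-→d3:-→d4:-→d5:H5 -> H5
  - 0.0.0.0/0 clear@0
  lookup 106.149.0.9: bits 0110101010010101 walk d0:-→d1:-→d2:-→d3:-→d4:-→d5:-→d6:-→d7:-→d8:-→d9:-→d10:-→d11:-→d12:-→d13:-→d14:-→d15:-→d16:H1 -> H1
  lookup 200.0.29.162: bits 11001 walk d0:-→d1:-→d2:-→d3:-→d4:-→d5:H5 -> H5
  lookup 58.85.61.89: bits 00 walk d0:-→d1:-→d2:- -> no-route
  + 73.250.0.0/16 (H6) depth=16
  + 73.250.224.0/20 (H6) depth=20
  + 106.149.0.0/20 (H1) depth=20
  + 73.250.239.254/31 (H3) depth=31
  + 204.247.0.0/16 (H3) depth=16
  lookup 73.250.239.254: bits 0100100111111010111011111111111 walk d0:-→d1:-→d2:-→d3:-→d4:-→d5:-→d6:-→d7:-→d8:-→d9:-→d10:-→d11:-→d12:-→d13:-→d14:-→d15:-→d16:H6→d17:-→d18:-→d19:-→d20:H6→d21:-→d22:-→d23:-→d24:-→d25:-→d26:-→d27:-→d28:-→d29:-→d30:-→d31:H3 -> H3
  lookup 106.149.104.153: bits 01101010100101010 walk d0:-→d1:-→d2:-→d3:-→d4:-→d5:-→d6:-→d7:-→d8:-→d9:-→d10:-→d11:-→d12:-→d13:-→d14:-→d15:-→d16:H1→d17:- -> H1
  lookup 73.250.228.65: bits 01001001111110101110 walk d0:-→d1:-→d2:-→d3:-→d4:-→d5:-→d6:-→d7:-→d8:-→d9:-→d10:-→d11:-→d12:-→d13:-→d14:-→d15:-→d16:H6→d17:-→d18:-→d19:-→d20:H6 -> H6
  lookup 204.247.4.181: bits 1100110011110111 walk d0:-→d1:-→d2:-→d3:-→d4:-→d5:H5→d6:-→d7:-→d8:-→d9:-→d10:-→d11:-→d12:-→d13:-→d14:-→d15:-→d16:H3 -> H3
  - 106.149.0.0/16 clear@16
  + 106.149.7.237/32 (H6) depth=32
  lookup 73.250.239.235: bits 010010011111101011101111111 walk d0:-→d1:-→d2:-→d3:-→d4:-→d5:-→d6:-→d7:-→d8:-→d9:-→d10:-→d11:-→d12:-→d13:-→d14:-→d15:-→d16:H6→d17:-→d18:-→d19:-→d20:H6→d21:-→d22:-→d23:-→d24:-→d25:-→d26:-→d27:- -> H6
  - 106.149.7.237/32 clear@32
  + 106.144.0.0/12 (H0) depth=12
  lookup 200.0.0.0: bits 11001 walk d0:-→d1:-→d2:-→d3:-→d4:-→d5:H5 -> H5
  + 4.208.0.0/12 (H6) depth=12
  + 204.247.218.0/24 (H0) depth=24

== LOOKUPS ==
["H1","H1","H5","H1","H5","no-route","H3","H1","H6","H3","H6","H5"]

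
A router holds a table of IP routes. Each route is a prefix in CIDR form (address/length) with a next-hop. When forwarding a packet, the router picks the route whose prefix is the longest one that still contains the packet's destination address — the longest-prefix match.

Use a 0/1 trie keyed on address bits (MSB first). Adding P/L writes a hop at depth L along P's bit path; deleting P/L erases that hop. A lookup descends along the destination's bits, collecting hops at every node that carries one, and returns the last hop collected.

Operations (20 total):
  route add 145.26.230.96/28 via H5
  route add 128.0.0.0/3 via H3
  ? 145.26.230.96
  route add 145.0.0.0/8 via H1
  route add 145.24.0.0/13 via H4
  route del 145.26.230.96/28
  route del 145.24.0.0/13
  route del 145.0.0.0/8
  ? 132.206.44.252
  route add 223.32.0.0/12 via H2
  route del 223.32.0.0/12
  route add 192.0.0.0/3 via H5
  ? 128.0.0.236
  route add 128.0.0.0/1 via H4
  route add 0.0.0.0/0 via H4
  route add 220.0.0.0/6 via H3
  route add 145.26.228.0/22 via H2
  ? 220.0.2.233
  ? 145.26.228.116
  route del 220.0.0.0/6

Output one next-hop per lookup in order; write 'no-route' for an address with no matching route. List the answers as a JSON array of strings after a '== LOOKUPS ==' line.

Process each operation:
  add 145.26.230.96/28 -> H5 at depth 28
  add 128.0.0.0/3 -> H3 at depth 3
  lookup 145.26.230.96: bits 1001000100011010111001100110 walk d0:-→d1:-→d2:-→d3:H3→d4:-→d5:-→d6:-→d7:-→d8:-→d9:-→d10:-→d11:-→d12:-→d13:-→d14:-→d15:-→d16:-→d17:-→d18:-→d19:-→d20:-→d21:-→d22:-→d23:-→d24:-→d25:-→d26:-→d27:-→d28:H5 -> H5
  add 145.0.0.0/8 -> H1 at depth 8
  add 145.24.0.0/13 -> H4 at depth 13
  del 145.26.230.96/28 (clear depth 28)
  del 145.24.0.0/13 (clear depth 13)
  del 145.0.0.0/8 (clear depth 8)
  lookup 132.206.44.252: bits 100 walk d0:-→d1:-→d2:-→d3:H3 -> H3
  add 223.32.0.0/12 -> H2 at depth 12
  del 223.32.0.0/12 (clear depth 12)
  add 192.0.0.0/3 -> H5 at depth 3
  lookup 128.0.0.236: bits 100 walk d0:-→d1:-→d2:-→d3:H3 -> H3
  add 128.0.0.0/1 -> H4 at depth 1
  add 0.0.0.0/0 -> H4 at depth 0
  add 220.0.0.0/6 -> H3 at depth 6
  add 145.26.228.0/22 -> H2 at depth 22
  lookup 220.0.2.233: bits 110111 walk d0:H4→d1:H4→d2:-→d3:H5→d4:-→d5:-→d6:H3 -> H3
  lookup 145.26.228.116: bits 1001000100011010111001 walk d0:H4→d1:H4→d2:-→d3:H3→d4:-→d5:-→d6:-→d7:-→d8:-→d9:-→d10:-→d11:-→d12:-→d13:-→d14:-→d15:-→d16:-→d17:-→d18:-→d19:-→d20:-→d21:-→d22:H2 -> H2
  del 220.0.0.0/6 (clear depth 6)

== LOOKUPS ==
["H5","H3","H3","H3","H2"]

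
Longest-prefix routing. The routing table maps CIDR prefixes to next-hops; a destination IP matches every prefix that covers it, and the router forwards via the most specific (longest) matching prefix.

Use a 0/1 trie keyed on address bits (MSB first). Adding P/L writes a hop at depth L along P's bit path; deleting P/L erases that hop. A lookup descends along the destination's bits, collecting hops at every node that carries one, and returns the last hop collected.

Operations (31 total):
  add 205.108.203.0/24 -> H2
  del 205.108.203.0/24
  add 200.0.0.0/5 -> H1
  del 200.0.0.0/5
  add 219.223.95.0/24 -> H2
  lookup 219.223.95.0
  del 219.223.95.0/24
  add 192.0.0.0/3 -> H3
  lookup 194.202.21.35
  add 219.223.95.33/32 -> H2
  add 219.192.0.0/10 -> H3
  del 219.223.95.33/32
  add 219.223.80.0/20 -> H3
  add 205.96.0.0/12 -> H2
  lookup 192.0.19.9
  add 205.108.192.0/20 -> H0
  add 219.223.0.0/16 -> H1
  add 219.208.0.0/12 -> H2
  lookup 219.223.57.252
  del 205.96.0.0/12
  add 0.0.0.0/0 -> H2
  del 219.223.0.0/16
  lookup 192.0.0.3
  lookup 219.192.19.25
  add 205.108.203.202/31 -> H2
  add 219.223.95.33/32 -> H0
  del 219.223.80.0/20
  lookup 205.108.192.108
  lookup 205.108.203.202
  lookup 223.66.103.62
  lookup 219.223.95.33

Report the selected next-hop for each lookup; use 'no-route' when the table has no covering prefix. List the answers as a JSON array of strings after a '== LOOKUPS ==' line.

Apply in order:
  add 205.108.203.0/24 -> H2 at depth 24
  - 205.108.203.0/24 clear@24
  add 200.0.0.0/5 -> H1 at depth 5
  - 200.0.0.0/5 clear@5
  add 219.223.95.0/24 -> H2 at depth 24
  Q 219.223.95.0: descend 110110111101111101011111 ; hops seen [H2] ; pick H2
  - 219.223.95.0/24 clear@24
  add 192.0.0.0/3 -> H3 at depth 3
  Q 194.202.21.35: descend 1100 ; hops seen [H3] ; pick H3
  add 219.223.95.33/32 -> H2 at depth 32
  add 219.192.0.0/10 -> H3 at depth 10
  - 219.223.95.33/32 clear@32
  add 219.223.80.0/20 -> H3 at depth 20
  add 205.96.0.0/12 -> H2 at depth 12
  Q 192.0.19.9: descend 1100 ; hops seen [H3] ; pick H3
  add 205.108.192.0/20 -> H0 at depth 20
  add 219.223.0.0/16 -> H1 at depth 16
  add 219.208.0.0/12 -> H2 at depth 12
  Q 219.223.57.252: descend 11011011110111110 ; hops seen [H3,H3,H2,H1] ; pick H1
  - 205.96.0.0/12 clear@12
  add 0.0.0.0/0 -> H2 at depth 0
  - 219.223.0.0/16 clear@16
  Q 192.0.0.3: descend 1100 ; hops seen [H2,H3] ; pick H3
  Q 219.192.19.25: descend 11011011110 ; hops seen [H2,H3,H3] ; pick H3
  add 205.108.203.202/31 -> H2 at depth 31
  add 219.223.95.33/32 -> H0 at depth 32
  - 219.223.80.0/20 clear@20
  Q 205.108.192.108: descend 11001101011011001100 ; hops seen [H2,H3,H0] ; pick H0
  Q 205.108.203.202: descend 1100110101101100110010111100101 ; hops seen [H2,H3,H0,H2] ; pick H2
  Q 223.66.103.62: descend 11011 ; hops seen [H2,H3] ; pick H3
  Q 219.223.95.33: descend 11011011110111110101111100100001 ; hops seen [H2,H3,H3,H2,H0] ; pick H0

== LOOKUPS ==
["H2","H3","H3","H1","H3","H3","H0","H2","H3","H0"]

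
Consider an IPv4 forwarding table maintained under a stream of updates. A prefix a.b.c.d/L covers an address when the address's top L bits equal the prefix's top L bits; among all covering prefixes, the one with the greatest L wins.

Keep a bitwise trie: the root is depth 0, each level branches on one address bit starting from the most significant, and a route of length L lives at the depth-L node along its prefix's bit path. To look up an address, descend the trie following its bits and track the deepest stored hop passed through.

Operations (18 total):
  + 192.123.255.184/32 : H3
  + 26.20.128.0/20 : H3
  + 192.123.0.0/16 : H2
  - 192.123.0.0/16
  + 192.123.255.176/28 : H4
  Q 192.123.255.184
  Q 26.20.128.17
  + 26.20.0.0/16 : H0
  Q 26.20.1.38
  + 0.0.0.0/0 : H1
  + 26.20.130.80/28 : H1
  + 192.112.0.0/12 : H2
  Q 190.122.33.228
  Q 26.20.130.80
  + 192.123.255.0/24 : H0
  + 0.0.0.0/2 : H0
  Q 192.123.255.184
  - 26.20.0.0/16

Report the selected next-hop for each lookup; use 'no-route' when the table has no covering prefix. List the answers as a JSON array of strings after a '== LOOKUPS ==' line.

Apply in order:
  add 192.123.255.184/32 -> H3 at depth 32
  add 26.20.128.0/20 -> H3 at depth 20
  add 192.123.0.0/16 -> H2 at depth 16
  del 192.123.0.0/16 (clear depth 16)
  add 192.123.255.176/28 -> H4 at depth 28
  lookup 192.123.255.184: bits 11000000011110111111111110111000 walk d0:-→d1:-→d2:-→d3:-→d4:-→d5:-→d6:-→d7:-→d8:-→d9:-→d10:-→d11:-→d12:-→d13:-→d14:-→d15:-→d16:-→d17:-→d18:-→d19:-→d20:-→d21:-→d22:-→d23:-→d24:-→d25:-→d26:-→d27:-→d28:H4→d29:-→d30:-→d31:-→d32:H3 -> H3
  lookup 26.20.128.17: bits 00011010000101001000 walk d0:-→d1:-→d2:-→d3:-→d4:-→d5:-→d6:-→d7:-→d8:-→d9:-→d10:-→d11:-→d12:-→d13:-→d14:-→d15:-→d16:-→d17:-→d18:-→d19:-→d20:H3 -> H3
  add 26.20.0.0/16 -> H0 at depth 16
  lookup 26.20.1.38: bits 0001101000010100 walk d0:-→d1:-→d2:-→d3:-→d4:-→d5:-→d6:-→d7:-→d8:-→d9:-→d10:-→d11:-→d12:-→d13:-→d14:-→d15:-→d16:H0 -> H0
  add 0.0.0.0/0 -> H1 at depth 0
  add 26.20.130.80/28 -> H1 at depth 28
  add 192.112.0.0/12 -> H2 at depth 12
  lookup 190.122.33.228: bits 1 walk d0:H1→d1:- -> H1
  lookup 26.20.130.80: bits 0001101000010100100000100101 walk d0:H1→d1:-→d2:-→d3:-→d4:-→d5:-→d6:-→d7:-→d8:-→d9:-→d10:-→d11:-→d12:-→d13:-→d14:-→d15:-→d16:H0→d17:-→d18:-→d19:-→d20:H3→d21:-→d22:-→d23:-→d24:-→d25:-→d26:-→d27:-→d28:H1 -> H1
  add 192.123.255.0/24 -> H0 at depth 24
  add 0.0.0.0/2 -> H0 at depth 2
  lookup 192.123.255.184: bits 11000000011110111111111110111000 walk d0:H1→d1:-→d2:-→d3:-→d4:-→d5:-→d6:-→d7:-→d8:-→d9:-→d10:-→d11:-→d12:H2→d13:-→d14:-→d15:-→d16:-→d17:-→d18:-→d19:-→d20:-→d21:-→d22:-→d23:-→d24:H0→d25:-→d26:-→d27:-→d28:H4→d29:-→d30:-→d31:-→d32:H3 -> H3
  del 26.20.0.0/16 (clear depth 16)

== LOOKUPS ==
["H3","H3","H0","H1","H1","H3"]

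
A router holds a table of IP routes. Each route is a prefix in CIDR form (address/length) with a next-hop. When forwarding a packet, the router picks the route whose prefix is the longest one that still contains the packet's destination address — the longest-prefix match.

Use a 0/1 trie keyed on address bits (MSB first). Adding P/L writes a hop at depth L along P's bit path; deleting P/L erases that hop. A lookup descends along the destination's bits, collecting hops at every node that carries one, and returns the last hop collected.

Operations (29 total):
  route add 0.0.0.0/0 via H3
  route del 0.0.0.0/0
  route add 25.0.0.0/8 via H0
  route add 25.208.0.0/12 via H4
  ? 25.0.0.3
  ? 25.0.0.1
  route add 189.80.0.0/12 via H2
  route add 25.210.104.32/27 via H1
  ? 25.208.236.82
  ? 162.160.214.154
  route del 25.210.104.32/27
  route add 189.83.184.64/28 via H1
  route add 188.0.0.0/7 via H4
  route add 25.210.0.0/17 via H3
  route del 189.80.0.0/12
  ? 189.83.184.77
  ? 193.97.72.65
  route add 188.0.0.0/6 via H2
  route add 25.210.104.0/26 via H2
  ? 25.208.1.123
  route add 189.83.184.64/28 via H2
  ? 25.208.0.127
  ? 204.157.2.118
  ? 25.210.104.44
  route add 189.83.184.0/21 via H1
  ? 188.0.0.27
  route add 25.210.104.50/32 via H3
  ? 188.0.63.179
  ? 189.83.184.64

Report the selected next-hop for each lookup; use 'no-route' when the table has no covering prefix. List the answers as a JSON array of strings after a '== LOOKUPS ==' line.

Trace:
  + 0.0.0.0/0 (H3) depth=0
  del 0.0.0.0/0 (clear depth 0)
  + 25.0.0.0/8 (H0) depth=8
  + 25.208.0.0/12 (H4) depth=12
  Q 25.0.0.3: descend 00011001 ; hops seen [H0] ; pick H0
  Q 25.0.0.1: descend 00011001 ; hops seen [H0] ; pick H0
  + 189.80.0.0/12 (H2) depth=12
  + 25.210.104.32/27 (H1) depth=27
  Q 25.208.236.82: descend 00011001110100 ; hops seen [H0,H4] ; pick H4
  Q 162.160.214.154: descend 101 ; hops seen [∅] ; pick no-route
  del 25.210.104.32/27 (clear depth 27)
  + 189.83.184.64/28 (H1) depth=28
  + 188.0.0.0/7 (H4) depth=7
  + 25.210.0.0/17 (H3) depth=17
  del 189.80.0.0/12 (clear depth 12)
  Q 189.83.184.77: descend 1011110101010011101110000100 ; hops seen [H4,H1] ; pick H1
  Q 193.97.72.65: descend 1 ; hops seen [∅] ; pick no-route
  + 188.0.0.0/6 (H2) depth=6
  + 25.210.104.0/26 (H2) depth=26
  Q 25.208.1.123: descend 00011001110100 ; hops seen [H0,H4] ; pick H4
  + 189.83.184.64/28 (H2) depth=28
  Q 25.208.0.127: descend 00011001110100 ; hops seen [H0,H4] ; pick H4
  Q 204.157.2.118: descend 1 ; hops seen [∅] ; pick no-route
  Q 25.210.104.44: descend 000110011101001001101000001 ; hops seen [H0,H4,H3,H2] ; pick H2
  + 189.83.184.0/21 (H1) depth=21
  Q 188.0.0.27: descend 1011110 ; hops seen [H2,H4] ; pick H4
  + 25.210.104.50/32 (H3) depth=32
  Q 188.0.63.179: descend 1011110 ; hops seen [H2,H4] ; pick H4
  Q 189.83.184.64: descend 1011110101010011101110000100 ; hops seen [H2,H4,H1,H2] ; pick H2

== LOOKUPS ==
["H0","H0","H4","no-route","H1","no-route","H4","H4","no-route","H2","H4","H4","H2"]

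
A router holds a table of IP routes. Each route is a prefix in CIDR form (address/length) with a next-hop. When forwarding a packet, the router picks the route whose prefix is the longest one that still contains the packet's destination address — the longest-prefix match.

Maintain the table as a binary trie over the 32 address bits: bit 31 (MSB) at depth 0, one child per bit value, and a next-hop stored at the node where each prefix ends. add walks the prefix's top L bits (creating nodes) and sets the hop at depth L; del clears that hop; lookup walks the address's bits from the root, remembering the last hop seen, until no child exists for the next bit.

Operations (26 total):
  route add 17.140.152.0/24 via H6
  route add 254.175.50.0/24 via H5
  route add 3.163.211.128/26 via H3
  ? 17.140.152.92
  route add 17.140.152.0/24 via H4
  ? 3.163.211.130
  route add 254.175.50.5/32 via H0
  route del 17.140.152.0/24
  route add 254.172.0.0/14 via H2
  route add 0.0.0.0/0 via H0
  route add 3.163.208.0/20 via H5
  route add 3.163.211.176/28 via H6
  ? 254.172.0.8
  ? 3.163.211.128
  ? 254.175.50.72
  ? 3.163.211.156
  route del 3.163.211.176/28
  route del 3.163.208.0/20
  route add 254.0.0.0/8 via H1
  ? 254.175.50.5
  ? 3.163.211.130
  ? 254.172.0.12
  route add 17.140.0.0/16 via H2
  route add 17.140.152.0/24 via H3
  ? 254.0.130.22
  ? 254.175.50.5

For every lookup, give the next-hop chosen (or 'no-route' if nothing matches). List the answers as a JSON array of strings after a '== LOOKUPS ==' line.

Trace:
  + 17.140.152.0/24 (H6) depth=24
  + 254.175.50.0/24 (H5) depth=24
  + 3.163.211.128/26 (H3) depth=26
  lookup 17.140.152.92: bits 000100011000110010011000 walk d0:-→d1:-→d2:-→d3:-→d4:-→d5:-→d6:-→d7:-→d8:-→d9:-→d10:-→d11:-→d12:-→d13:-→d14:-→d15:-→d16:-→d17:-→d18:-→d19:-→d20:-→d21:-→d22:-→d23:-→d24:H6 -> H6
  + 17.140.152.0/24 (H4) depth=24
  lookup 3.163.211.130: bits 00000011101000111101001110 walk d0:-→d1:-→d2:-→d3:-→d4:-→d5:-→d6:-→d7:-→d8:-→d9:-→d10:-→d11:-→d12:-→d13:-→d14:-→d15:-→d16:-→d17:-→d18:-→d19:-→d20:-→d21:-→d22:-→d23:-→d24:-→d25:-→d26:H3 -> H3
  + 254.175.50.5/32 (H0) depth=32
  del 17.140.152.0/24 (clear depth 24)
  + 254.172.0.0/14 (H2) depth=14
  + 0.0.0.0/0 (H0) depth=0
  + 3.163.208.0/20 (H5) depth=20
  + 3.163.211.176/28 (H6) depth=28
  lookup 254.172.0.8: bits 11111110101011 walk d0:H0→d1:-→d2:-→d3:-→d4:-→d5:-→d6:-→d7:-→d8:-→d9:-→d10:-→d11:-→d12:-→d13:-→d14:H2 -> H2
  lookup 3.163.211.128: bits 00000011101000111101001110 walk d0:H0→d1:-→d2:-→d3:-→d4:-→d5:-→d6:-→d7:-→d8:-→d9:-→d10:-→d11:-→d12:-→d13:-→d14:-→d15:-→d16:-→d17:-→d18:-→d19:-→d20:H5→d21:-→d22:-→d23:-→d24:-→d25:-→d26:H3 -> H3
  lookup 254.175.50.72: bits 1111111010101111001100100 walk d0:H0→d1:-→d2:-→d3:-→d4:-→d5:-→d6:-→d7:-→d8:-→d9:-→d10:-→d11:-→d12:-→d13:-→d14:H2→d15:-→d16:-→d17:-→d18:-→d19:-→d20:-→d21:-→d22:-→d23:-→d24:H5→d25:- -> H5
  lookup 3.163.211.156: bits 00000011101000111101001110 walk d0:H0→d1:-→d2:-→d3:-→d4:-→d5:-→d6:-→d7:-→d8:-→d9:-→d10:-→d11:-→d12:-→d13:-→d14:-→d15:-→d16:-→d17:-→d18:-→d19:-→d20:H5→d21:-→d22:-→d23:-→d24:-→d25:-→d26:H3 -> H3
  del 3.163.211.176/28 (clear depth 28)
  del 3.163.208.0/20 (clear depth 20)
  + 254.0.0.0/8 (H1) depth=8
  lookup 254.175.50.5: bits 11111110101011110011001000000101 walk d0:H0→d1:-→d2:-→d3:-→d4:-→d5:-→d6:-→d7:-→d8:H1→d9:-→d10:-→d11:-→d12:-→d13:-→d14:H2→d15:-→d16:-→d17:-→d18:-→d19:-→d20:-→d21:-→d22:-→d23:-→d24:H5→d25:-→d26:-→d27:-→d28:-→d29:-→d30:-→d31:-→d32:H0 -> H0
  lookup 3.163.211.130: bits 00000011101000111101001110 walk d0:H0→d1:-→d2:-→d3:-→d4:-→d5:-→d6:-→d7:-→d8:-→d9:-→d10:-→d11:-→d12:-→d13:-→d14:-→d15:-→d16:-→d17:-→d18:-→d19:-→d20:-→d21:-→d22:-→d23:-→d24:-→d25:-→d26:H3 -> H3
  lookup 254.172.0.12: bits 11111110101011 walk d0:H0→d1:-→d2:-→d3:-→d4:-→d5:-→d6:-→d7:-→d8:H1→d9:-→d10:-→d11:-→d12:-→d13:-→d14:H2 -> H2
  + 17.140.0.0/16 (H2) depth=16
  + 17.140.152.0/24 (H3) depth=24
  lookup 254.0.130.22: bits 11111110 walk d0:H0→d1:-→d2:-→d3:-→d4:-→d5:-→d6:-→d7:-→d8:H1 -> H1
  lookup 254.175.50.5: bits 11111110101011110011001000000101 walk d0:H0→d1:-→d2:-→d3:-→d4:-→d5:-→d6:-→d7:-→d8:H1→d9:-→d10:-→d11:-→d12:-→d13:-→d14:H2→d15:-→d16:-→d17:-→d18:-→d19:-→d20:-→d21:-→d22:-→d23:-→d24:H5→d25:-→d26:-→d27:-→d28:-→d29:-→d30:-→d31:-→d32:H0 -> H0

== LOOKUPS ==
["H6","H3","H2","H3","H5","H3","H0","H3","H2","H1","H0"]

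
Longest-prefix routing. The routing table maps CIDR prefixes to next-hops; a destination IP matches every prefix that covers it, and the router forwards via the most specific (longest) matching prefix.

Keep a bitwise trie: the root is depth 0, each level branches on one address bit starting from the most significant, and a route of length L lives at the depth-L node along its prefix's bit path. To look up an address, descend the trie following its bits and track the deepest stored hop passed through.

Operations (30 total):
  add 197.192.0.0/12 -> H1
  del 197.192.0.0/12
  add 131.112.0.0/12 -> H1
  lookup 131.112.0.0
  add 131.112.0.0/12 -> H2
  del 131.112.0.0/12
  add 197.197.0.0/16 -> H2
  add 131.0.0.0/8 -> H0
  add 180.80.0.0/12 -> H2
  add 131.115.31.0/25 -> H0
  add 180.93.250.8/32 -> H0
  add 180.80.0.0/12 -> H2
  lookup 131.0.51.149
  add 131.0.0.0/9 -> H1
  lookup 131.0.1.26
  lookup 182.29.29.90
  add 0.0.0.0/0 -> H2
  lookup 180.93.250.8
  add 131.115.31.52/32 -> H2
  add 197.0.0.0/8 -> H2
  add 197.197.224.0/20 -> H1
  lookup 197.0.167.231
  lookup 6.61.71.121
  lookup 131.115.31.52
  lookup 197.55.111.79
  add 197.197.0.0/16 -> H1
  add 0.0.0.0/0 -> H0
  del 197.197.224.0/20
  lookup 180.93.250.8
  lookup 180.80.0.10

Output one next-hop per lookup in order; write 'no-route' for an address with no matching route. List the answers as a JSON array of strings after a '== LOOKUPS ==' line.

Trace:
  + 197.192.0.0/12 (H1) depth=12
  - 197.192.0.0/12 clear@12
  + 131.112.0.0/12 (H1) depth=12
  ? 131.112.0.0  path d0:-→d1:-→d2:-→d3:-→d4:-→d5:-→d6:-→d7:-→d8:-→d9:-→d10:-→d11:-→d12:H1  best=H1
  + 131.112.0.0/12 (H2) depth=12
  - 131.112.0.0/12 clear@12
  + 197.197.0.0/16 (H2) depth=16
  + 131.0.0.0/8 (H0) depth=8
  + 180.80.0.0/12 (H2) depth=12
  + 131.115.31.0/25 (H0) depth=25
  + 180.93.250.8/32 (H0) depth=32
  + 180.80.0.0/12 (H2) depth=12
  ? 131.0.51.149  path d0:-→d1:-→d2:-→d3:-→d4:-→d5:-→d6:-→d7:-→d8:H0→d9:-  best=H0
  + 131.0.0.0/9 (H1) depth=9
  ? 131.0.1.26  path d0:-→d1:-→d2:-→d3:-→d4:-→d5:-→d6:-→d7:-→d8:H0→d9:H1  best=H1
  ? 182.29.29.90  path d0:-→d1:-→d2:-→d3:-→d4:-→d5:-→d6:-  best=no-route
  + 0.0.0.0/0 (H2) depth=0
  ? 180.93.250.8  path d0:H2→d1:-→d2:-→d3:-→d4:-→d5:-→d6:-→d7:-→d8:-→d9:-→d10:-→d11:-→d12:H2→d13:-→d14:-→d15:-→d16:-→d17:-→d18:-→d19:-→d20:-→d21:-→d22:-→d23:-→d24:-→d25:-→d26:-→d27:-→d28:-→d29:-→d30:-→d31:-→d32:H0  best=H0
  + 131.115.31.52/32 (H2) depth=32
  + 197.0.0.0/8 (H2) depth=8
  + 197.197.224.0/20 (H1) depth=20
  ? 197.0.167.231  path d0:H2→d1:-→d2:-→d3:-→d4:-→d5:-→d6:-→d7:-→d8:H2  best=H2
  ? 6.61.71.121  path d0:H2  best=H2
  ? 131.115.31.52  path d0:H2→d1:-→d2:-→d3:-→d4:-→d5:-→d6:-→d7:-→d8:H0→d9:H1→d10:-→d11:-→d12:-→d13:-→d14:-→d15:-→d16:-→d17:-→d18:-→d19:-→d20:-→d21:-→d22:-→d23:-→d24:-→d25:H0→d26:-→d27:-→d28:-→d29:-→d30:-→d31:-→d32:H2  best=H2
  ? 197.55.111.79  path d0:H2→d1:-→d2:-→d3:-→d4:-→d5:-→d6:-→d7:-→d8:H2  best=H2
  + 197.197.0.0/16 (H1) depth=16
  + 0.0.0.0/0 (H0) depth=0
  - 197.197.224.0/20 clear@20
  ? 180.93.250.8  path d0:H0→d1:-→d2:-→d3:-→d4:-→d5:-→d6:-→d7:-→d8:-→d9:-→d10:-→d11:-→d12:H2→d13:-→d14:-→d15:-→d16:-→d17:-→d18:-→d19:-→d20:-→d21:-→d22:-→d23:-→d24:-→d25:-→d26:-→d27:-→d28:-→d29:-→d30:-→d31:-→d32:H0  best=H0
  ? 180.80.0.10  path d0:H0→d1:-→d2:-→d3:-→d4:-→d5:-→d6:-→d7:-→d8:-→d9:-→d10:-→d11:-→d12:H2  best=H2

== LOOKUPS ==
["H1","H0","H1","no-route","H0","H2","H2","H2","H2","H0","H2"]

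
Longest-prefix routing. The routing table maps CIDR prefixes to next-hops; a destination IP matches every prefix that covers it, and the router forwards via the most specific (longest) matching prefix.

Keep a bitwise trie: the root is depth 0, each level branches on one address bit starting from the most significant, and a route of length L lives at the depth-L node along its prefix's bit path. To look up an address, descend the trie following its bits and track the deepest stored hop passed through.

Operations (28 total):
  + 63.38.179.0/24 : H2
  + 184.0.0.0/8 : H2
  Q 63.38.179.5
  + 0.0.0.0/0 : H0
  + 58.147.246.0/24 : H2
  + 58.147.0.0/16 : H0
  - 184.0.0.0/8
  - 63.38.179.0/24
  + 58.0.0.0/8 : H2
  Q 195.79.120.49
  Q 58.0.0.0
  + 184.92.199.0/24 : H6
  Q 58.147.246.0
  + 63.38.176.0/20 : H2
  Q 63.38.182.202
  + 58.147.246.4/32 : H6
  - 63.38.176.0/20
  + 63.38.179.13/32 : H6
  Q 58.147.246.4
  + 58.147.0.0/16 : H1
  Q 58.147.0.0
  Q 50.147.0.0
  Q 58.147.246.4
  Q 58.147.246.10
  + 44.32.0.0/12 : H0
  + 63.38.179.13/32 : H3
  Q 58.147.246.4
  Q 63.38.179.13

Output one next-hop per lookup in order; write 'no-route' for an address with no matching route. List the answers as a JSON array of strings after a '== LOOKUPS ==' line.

Process each operation:
  add 63.38.179.0/24 -> H2 at depth 24
  add 184.0.0.0/8 -> H2 at depth 8
  Q 63.38.179.5: descend 001111110010011010110011 ; hops seen [H2] ; pick H2
  add 0.0.0.0/0 -> H0 at depth 0
  add 58.147.246.0/24 -> H2 at depth 24
  add 58.147.0.0/16 -> H0 at depth 16
  del 184.0.0.0/8 (clear depth 8)
  del 63.38.179.0/24 (clear depth 24)
  add 58.0.0.0/8 -> H2 at depth 8
  Q 195.79.120.49: descend 1 ; hops seen [H0] ; pick H0
  Q 58.0.0.0: descend 00111010 ; hops seen [H0,H2] ; pick H2
  add 184.92.199.0/24 -> H6 at depth 24
  Q 58.147.246.0: descend 001110101001001111110110 ; hops seen [H0,H2,H0,H2] ; pick H2
  add 63.38.176.0/20 -> H2 at depth 20
  Q 63.38.182.202: descend 001111110010011010110 ; hops seen [H0,H2] ; pick H2
  add 58.147.246.4/32 -> H6 at depth 32
  del 63.38.176.0/20 (clear depth 20)
  add 63.38.179.13/32 -> H6 at depth 32
  Q 58.147.246.4: descend 00111010100100111111011000000100 ; hops seen [H0,H2,H0,H2,H6] ; pick H6
  add 58.147.0.0/16 -> H1 at depth 16
  Q 58.147.0.0: descend 0011101010010011 ; hops seen [H0,H2,H1] ; pick H1
  Q 50.147.0.0: descend 0011 ; hops seen [H0] ; pick H0
  Q 58.147.246.4: descend 00111010100100111111011000000100 ; hops seen [H0,H2,H1,H2,H6] ; pick H6
  Q 58.147.246.10: descend 0011101010010011111101100000 ; hops seen [H0,H2,H1,H2] ; pick H2
  add 44.32.0.0/12 -> H0 at depth 12
  add 63.38.179.13/32 -> H3 at depth 32
  Q 58.147.246.4: descend 00111010100100111111011000000100 ; hops seen [H0,H2,H1,H2,H6] ; pick H6
  Q 63.38.179.13: descend 00111111001001101011001100001101 ; hops seen [H0,H3] ; pick H3

== LOOKUPS ==
["H2","H0","H2","H2","H2","H6","H1","H0","H6","H2","H6","H3"]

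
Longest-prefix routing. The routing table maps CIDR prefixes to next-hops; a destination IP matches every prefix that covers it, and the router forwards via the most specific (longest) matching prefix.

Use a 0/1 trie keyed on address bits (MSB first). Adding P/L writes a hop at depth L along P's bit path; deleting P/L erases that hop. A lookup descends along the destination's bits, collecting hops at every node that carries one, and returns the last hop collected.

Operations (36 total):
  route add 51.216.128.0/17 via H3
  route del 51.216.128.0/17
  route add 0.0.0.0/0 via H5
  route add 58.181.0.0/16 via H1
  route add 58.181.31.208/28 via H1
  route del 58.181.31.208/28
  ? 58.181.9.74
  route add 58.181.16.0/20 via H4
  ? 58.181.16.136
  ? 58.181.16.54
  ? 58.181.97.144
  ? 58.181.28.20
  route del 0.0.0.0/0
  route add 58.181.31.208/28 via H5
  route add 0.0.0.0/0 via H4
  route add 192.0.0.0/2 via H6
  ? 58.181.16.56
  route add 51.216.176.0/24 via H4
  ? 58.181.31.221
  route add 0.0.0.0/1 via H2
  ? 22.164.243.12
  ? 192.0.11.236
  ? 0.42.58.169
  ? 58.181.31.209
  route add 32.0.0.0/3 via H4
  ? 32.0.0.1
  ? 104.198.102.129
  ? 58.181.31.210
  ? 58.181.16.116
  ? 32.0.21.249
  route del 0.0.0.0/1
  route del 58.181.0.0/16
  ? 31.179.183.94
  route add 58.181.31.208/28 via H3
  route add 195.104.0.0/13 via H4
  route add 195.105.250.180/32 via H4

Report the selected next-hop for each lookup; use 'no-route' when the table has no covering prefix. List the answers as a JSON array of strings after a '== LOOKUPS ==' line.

Trace:
  + 51.216.128.0/17 (H3) depth=17
  del 51.216.128.0/17 (clear depth 17)
  + 0.0.0.0/0 (H5) depth=0
  + 58.181.0.0/16 (H1) depth=16
  + 58.181.31.208/28 (H1) depth=28
  del 58.181.31.208/28 (clear depth 28)
  lookup 58.181.9.74: bits 0011101010110101000 walk d0:H5→d1:-→d2:-→d3:-→d4:-→d5:-→d6:-→d7:-→d8:-→d9:-→d10:-→d11:-→d12:-→d13:-→d14:-→d15:-→d16:H1→d17:-→d18:-→d19:- -> H1
  + 58.181.16.0/20 (H4) depth=20
  lookup 58.181.16.136: bits 00111010101101010001 walk d0:H5→d1:-→d2:-→d3:-→d4:-→d5:-→d6:-→d7:-→d8:-→d9:-→d10:-→d11:-→d12:-→d13:-→d14:-→d15:-→d16:H1→d17:-→d18:-→d19:-→d20:H4 -> H4
  lookup 58.181.16.54: bits 00111010101101010001 walk d0:H5→d1:-→d2:-→d3:-→d4:-→d5:-→d6:-→d7:-→d8:-→d9:-→d10:-→d11:-→d12:-→d13:-→d14:-→d15:-→d16:H1→d17:-→d18:-→d19:-→d20:H4 -> H4
  lookup 58.181.97.144: bits 00111010101101010 walk d0:H5→d1:-→d2:-→d3:-→d4:-→d5:-→d6:-→d7:-→d8:-→d9:-→d10:-→d11:-→d12:-→d13:-→d14:-→d15:-→d16:H1→d17:- -> H1
  lookup 58.181.28.20: bits 0011101010110101000111 walk d0:H5→d1:-→d2:-→d3:-→d4:-→d5:-→d6:-→d7:-→d8:-→d9:-→d10:-→d11:-→d12:-→d13:-→d14:-→d15:-→d16:H1→d17:-→d18:-→d19:-→d20:H4→d21:-→d22:- -> H4
  del 0.0.0.0/0 (clear depth 0)
  + 58.181.31.208/28 (H5) depth=28
  + 0.0.0.0/0 (H4) depth=0
  + 192.0.0.0/2 (H6) depth=2
  lookup 58.181.16.56: bits 00111010101101010001 walk d0:H4→d1:-→d2:-→d3:-→d4:-→d5:-→d6:-→d7:-→d8:-→d9:-→d10:-→d11:-→d12:-→d13:-→d14:-→d15:-→d16:H1→d17:-→d18:-→d19:-→d20:H4 -> H4
  + 51.216.176.0/24 (H4) depth=24
  lookup 58.181.31.221: bits 0011101010110101000111111101 walk d0:H4→d1:-→d2:-→d3:-→d4:-→d5:-→d6:-→d7:-→d8:-→d9:-→d10:-→d11:-→d12:-→d13:-→d14:-→d15:-→d16:H1→d17:-→d18:-→d19:-→d20:H4→d21:-→d22:-→d23:-→d24:-→d25:-→d26:-→d27:-→d28:H5 -> H5
  + 0.0.0.0/1 (H2) depth=1
  lookup 22.164.243.12: bits 00 walk d0:H4→d1:H2→d2:- -> H2
  lookup 192.0.11.236: bits 11 walk d0:H4→d1:-→d2:H6 -> H6
  lookup 0.42.58.169: bits 00 walk d0:H4→d1:H2→d2:- -> H2
  lookup 58.181.31.209: bits 0011101010110101000111111101 walk d0:H4→d1:H2→d2:-→d3:-→d4:-→d5:-→d6:-→d7:-→d8:-→d9:-→d10:-→d11:-→d12:-→d13:-→d14:-→d15:-→d16:H1→d17:-→d18:-→d19:-→d20:H4→d21:-→d22:-→d23:-→d24:-→d25:-→d26:-→d27:-→d28:H5 -> H5
  + 32.0.0.0/3 (H4) depth=3
  lookup 32.0.0.1: bits 001 walk d0:H4→d1:H2→d2:-→d3:H4 -> H4
  lookup 104.198.102.129: bits 0 walk d0:H4→d1:H2 -> H2
  lookup 58.181.31.210: bits 0011101010110101000111111101 walk d0:H4→d1:H2→d2:-→d3:H4→d4:-→d5:-→d6:-→d7:-→d8:-→d9:-→d10:-→d11:-→d12:-→d13:-→d14:-→d15:-→d16:H1→d17:-→d18:-→d19:-→d20:H4→d21:-→d22:-→d23:-→d24:-→d25:-→d26:-→d27:-→d28:H5 -> H5
  lookup 58.181.16.116: bits 00111010101101010001 walk d0:H4→d1:H2→d2:-→d3:H4→d4:-→d5:-→d6:-→d7:-→d8:-→d9:-→d10:-→d11:-→d12:-→d13:-→d14:-→d15:-→d16:H1→d17:-→d18:-→d19:-→d20:H4 -> H4
  lookup 32.0.21.249: bits 001 walk d0:H4→d1:H2→d2:-→d3:H4 -> H4
  del 0.0.0.0/1 (clear depth 1)
  del 58.181.0.0/16 (clear depth 16)
  lookup 31.179.183.94: bits 00 walk d0:H4→d1:-→d2:- -> H4
  + 58.181.31.208/28 (H3) depth=28
  + 195.104.0.0/13 (H4) depth=13
  + 195.105.250.180/32 (H4) depth=32

== LOOKUPS ==
["H1","H4","H4","H1","H4","H4","H5","H2","H6","H2","H5","H4","H2","H5","H4","H4","H4"]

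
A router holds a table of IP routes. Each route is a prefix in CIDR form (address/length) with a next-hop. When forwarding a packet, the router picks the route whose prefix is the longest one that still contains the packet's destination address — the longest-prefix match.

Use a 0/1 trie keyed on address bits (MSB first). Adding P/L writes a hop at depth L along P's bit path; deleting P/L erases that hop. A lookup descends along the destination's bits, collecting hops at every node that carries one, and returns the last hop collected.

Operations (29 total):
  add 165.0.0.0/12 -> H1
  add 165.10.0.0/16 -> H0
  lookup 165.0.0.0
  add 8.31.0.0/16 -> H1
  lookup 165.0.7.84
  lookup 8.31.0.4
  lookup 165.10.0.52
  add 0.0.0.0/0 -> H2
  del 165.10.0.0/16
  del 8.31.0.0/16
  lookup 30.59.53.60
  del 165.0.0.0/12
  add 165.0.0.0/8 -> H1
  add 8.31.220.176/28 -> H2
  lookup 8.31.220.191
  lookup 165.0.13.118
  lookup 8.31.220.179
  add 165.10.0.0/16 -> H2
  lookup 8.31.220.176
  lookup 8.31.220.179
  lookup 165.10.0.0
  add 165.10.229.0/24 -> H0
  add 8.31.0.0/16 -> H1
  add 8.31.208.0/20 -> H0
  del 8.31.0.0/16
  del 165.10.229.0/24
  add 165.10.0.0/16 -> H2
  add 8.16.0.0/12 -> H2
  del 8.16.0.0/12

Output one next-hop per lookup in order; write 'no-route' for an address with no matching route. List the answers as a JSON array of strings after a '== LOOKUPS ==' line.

Apply in order:
  add 165.0.0.0/12 -> H1 at depth 12
  add 165.10.0.0/16 -> H0 at depth 16
  lookup 165.0.0.0: bits 101001010000 walk d0:-→d1:-→d2:-→d3:-→d4:-→d5:-→d6:-→d7:-→d8:-→d9:-→d10:-→d11:-→d12:H1 -> H1
  add 8.31.0.0/16 -> H1 at depth 16
  lookup 165.0.7.84: bits 101001010000 walk d0:-→d1:-→d2:-→d3:-→d4:-→d5:-→d6:-→d7:-→d8:-→d9:-→d10:-→d11:-→d12:H1 -> H1
  lookup 8.31.0.4: bits 0000100000011111 walk d0:-→d1:-→d2:-→d3:-→d4:-→d5:-→d6:-→d7:-→d8:-→d9:-→d10:-→d11:-→d12:-→d13:-→d14:-→d15:-→d16:H1 -> H1
  lookup 165.10.0.52: bits 1010010100001010 walk d0:-→d1:-→d2:-→d3:-→d4:-→d5:-→d6:-→d7:-→d8:-→d9:-→d10:-→d11:-→d12:H1→d13:-→d14:-→d15:-→d16:H0 -> H0
  add 0.0.0.0/0 -> H2 at depth 0
  - 165.10.0.0/16 clear@16
  - 8.31.0.0/16 clear@16
  lookup 30.59.53.60: bits 000 walk d0:H2→d1:-→d2:-→d3:- -> H2
  - 165.0.0.0/12 clear@12
  add 165.0.0.0/8 -> H1 at depth 8
  add 8.31.220.176/28 -> H2 at depth 28
  lookup 8.31.220.191: bits 0000100000011111110111001011 walk d0:H2→d1:-→d2:-→d3:-→d4:-→d5:-→d6:-→d7:-→d8:-→d9:-→d10:-→d11:-→d12:-→d13:-→d14:-→d15:-→d16:-→d17:-→d18:-→d19:-→d20:-→d21:-→d22:-→d23:-→d24:-→d25:-→d26:-→d27:-→d28:H2 -> H2
  lookup 165.0.13.118: bits 101001010000 walk d0:H2→d1:-→d2:-→d3:-→d4:-→d5:-→d6:-→d7:-→d8:H1→d9:-→d10:-→d11:-→d12:- -> H1
  lookup 8.31.220.179: bits 0000100000011111110111001011 walk d0:H2→d1:-→d2:-→d3:-→d4:-→d5:-→d6:-→d7:-→d8:-→d9:-→d10:-→d11:-→d12:-→d13:-→d14:-→d15:-→d16:-→d17:-→d18:-→d19:-→d20:-→d21:-→d22:-→d23:-→d24:-→d25:-→d26:-→d27:-→d28:H2 -> H2
  add 165.10.0.0/16 -> H2 at depth 16
  lookup 8.31.220.176: bits 0000100000011111110111001011 walk d0:H2→d1:-→d2:-→d3:-→d4:-→d5:-→d6:-→d7:-→d8:-→d9:-→d10:-→d11:-→d12:-→d13:-→d14:-→d15:-→d16:-→d17:-→d18:-→d19:-→d20:-→d21:-→d22:-→d23:-→d24:-→d25:-→d26:-→d27:-→d28:H2 -> H2
  lookup 8.31.220.179: bits 0000100000011111110111001011 walk d0:H2→d1:-→d2:-→d3:-→d4:-→d5:-→d6:-→d7:-→d8:-→d9:-→d10:-→d11:-→d12:-→d13:-→d14:-→d15:-→d16:-→d17:-→d18:-→d19:-→d20:-→d21:-→d22:-→d23:-→d24:-→d25:-→d26:-→d27:-→d28:H2 -> H2
  lookup 165.10.0.0: bits 1010010100001010 walk d0:H2→d1:-→d2:-→d3:-→d4:-→d5:-→d6:-→d7:-→d8:H1→d9:-→d10:-→d11:-→d12:-→d13:-→d14:-→d15:-→d16:H2 -> H2
  add 165.10.229.0/24 -> H0 at depth 24
  add 8.31.0.0/16 -> H1 at depth 16
  add 8.31.208.0/20 -> H0 at depth 20
  - 8.31.0.0/16 clear@16
  - 165.10.229.0/24 clear@24
  add 165.10.0.0/16 -> H2 at depth 16
  add 8.16.0.0/12 -> H2 at depth 12
  - 8.16.0.0/12 clear@12

== LOOKUPS ==
["H1","H1","H1","H0","H2","H2","H1","H2","H2","H2","H2"]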